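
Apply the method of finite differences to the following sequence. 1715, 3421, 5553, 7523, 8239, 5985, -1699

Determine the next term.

-18137

1706, 2132, 1970, 716, -2254, -7684
426, -162, -1254, -2970, -5430
-588, -1092, -1716, -2460
-504, -624, -744
-120, -120
The fifth differences are constant (-120).
-744 − 120 = -864;  -2460 − 864 = -3324;  -5430 − 3324 = -8754;  -7684 − 8754 = -16438;  -1699 − 16438 = -18137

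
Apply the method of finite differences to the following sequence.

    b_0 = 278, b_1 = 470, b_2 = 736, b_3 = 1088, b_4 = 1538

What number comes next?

2098

First differences: 192, 266, 352, 450
Second differences: 74, 86, 98
Third differences: 12, 12
Constant third difference = 12, so extend:
98 + 12 = 110;  450 + 110 = 560;  1538 + 560 = 2098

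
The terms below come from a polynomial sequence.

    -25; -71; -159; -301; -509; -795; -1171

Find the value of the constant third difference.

First differences: -46, -88, -142, -208, -286, -376
Second differences: -42, -54, -66, -78, -90
Third differences: -12, -12, -12, -12

-12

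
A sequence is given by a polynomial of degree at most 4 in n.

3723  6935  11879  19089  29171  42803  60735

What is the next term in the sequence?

83789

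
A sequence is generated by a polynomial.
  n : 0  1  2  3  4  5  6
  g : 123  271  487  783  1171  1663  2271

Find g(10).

6103

148, 216, 296, 388, 492, 608
68, 80, 92, 104, 116
12, 12, 12, 12
Constant third difference = 12, so extend:
116 + 12 = 128;  608 + 128 = 736;  2271 + 736 = 3007
128 + 12 = 140;  736 + 140 = 876;  3007 + 876 = 3883
140 + 12 = 152;  876 + 152 = 1028;  3883 + 1028 = 4911
152 + 12 = 164;  1028 + 164 = 1192;  4911 + 1192 = 6103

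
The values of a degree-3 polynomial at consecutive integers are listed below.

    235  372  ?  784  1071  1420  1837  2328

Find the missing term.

Using the last 5 terms:
D1: 287, 349, 417, 491
D2: 62, 68, 74
D3: 6, 6
Constant third difference = 6.
Extend backward: 62 − 6 = 56;  287 − 56 = 231;  784 − 231 = 553

553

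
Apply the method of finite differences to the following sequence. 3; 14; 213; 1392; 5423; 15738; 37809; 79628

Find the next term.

Δ: 11, 199, 1179, 4031, 10315, 22071, 41819
Δ²: 188, 980, 2852, 6284, 11756, 19748
Δ³: 792, 1872, 3432, 5472, 7992
Δ⁴: 1080, 1560, 2040, 2520
Δ⁵: 480, 480, 480
The fifth differences are constant (480).
2520 + 480 = 3000;  7992 + 3000 = 10992;  19748 + 10992 = 30740;  41819 + 30740 = 72559;  79628 + 72559 = 152187

152187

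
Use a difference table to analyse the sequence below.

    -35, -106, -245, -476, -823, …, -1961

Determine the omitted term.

Using the first 5 terms:
Δ: -71  -139  -231  -347
Δ²: -68  -92  -116
Δ³: -24  -24
Constant third difference = -24.
Extend forward: -116 − 24 = -140;  -347 − 140 = -487;  -823 − 487 = -1310

-1310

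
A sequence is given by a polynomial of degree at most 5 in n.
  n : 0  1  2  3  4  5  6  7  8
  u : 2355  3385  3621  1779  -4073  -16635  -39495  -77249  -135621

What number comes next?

First differences: 1030, 236, -1842, -5852, -12562, -22860, -37754, -58372
Second differences: -794, -2078, -4010, -6710, -10298, -14894, -20618
Third differences: -1284, -1932, -2700, -3588, -4596, -5724
Fourth differences: -648, -768, -888, -1008, -1128
Fifth differences: -120, -120, -120, -120
Fifth differences constant at -120.
-1128 − 120 = -1248;  -5724 − 1248 = -6972;  -20618 − 6972 = -27590;  -58372 − 27590 = -85962;  -135621 − 85962 = -221583

-221583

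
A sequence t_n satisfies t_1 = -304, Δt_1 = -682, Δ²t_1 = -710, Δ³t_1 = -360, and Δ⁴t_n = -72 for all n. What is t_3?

-2378

Build the table forward from the leading diagonal:
Δ⁴: -72, -72, -72
Δ³: -360, -432, -504
Δ²: -710, -1070, -1502
Δ: -682, -1392, -2462
t: -304, -986, -2378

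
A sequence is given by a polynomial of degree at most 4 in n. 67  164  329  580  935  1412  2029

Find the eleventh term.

Δ: 97, 165, 251, 355, 477, 617
Δ²: 68, 86, 104, 122, 140
Δ³: 18, 18, 18, 18
Constant third difference = 18, so extend:
140 + 18 = 158;  617 + 158 = 775;  2029 + 775 = 2804
158 + 18 = 176;  775 + 176 = 951;  2804 + 951 = 3755
176 + 18 = 194;  951 + 194 = 1145;  3755 + 1145 = 4900
194 + 18 = 212;  1145 + 212 = 1357;  4900 + 1357 = 6257

6257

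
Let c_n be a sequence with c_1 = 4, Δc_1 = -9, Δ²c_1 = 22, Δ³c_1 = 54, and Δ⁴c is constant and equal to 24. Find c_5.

Build the table forward from the leading diagonal:
Fourth differences: 24  24  24  24  24
Third differences: 54  78  102  126  150
Second differences: 22  76  154  256  382
First differences: -9  13  89  243  499
c: 4  -5  8  97  340

340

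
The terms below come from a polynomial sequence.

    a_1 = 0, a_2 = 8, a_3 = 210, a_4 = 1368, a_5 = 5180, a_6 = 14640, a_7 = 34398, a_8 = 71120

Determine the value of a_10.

234360

D1: 8, 202, 1158, 3812, 9460, 19758, 36722
D2: 194, 956, 2654, 5648, 10298, 16964
D3: 762, 1698, 2994, 4650, 6666
D4: 936, 1296, 1656, 2016
D5: 360, 360, 360
Constant fifth difference = 360, so extend:
2016 + 360 = 2376;  6666 + 2376 = 9042;  16964 + 9042 = 26006;  36722 + 26006 = 62728;  71120 + 62728 = 133848
2376 + 360 = 2736;  9042 + 2736 = 11778;  26006 + 11778 = 37784;  62728 + 37784 = 100512;  133848 + 100512 = 234360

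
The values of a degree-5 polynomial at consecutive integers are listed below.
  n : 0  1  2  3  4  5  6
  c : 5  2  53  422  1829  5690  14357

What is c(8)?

Δ: -3, 51, 369, 1407, 3861, 8667
Δ²: 54, 318, 1038, 2454, 4806
Δ³: 264, 720, 1416, 2352
Δ⁴: 456, 696, 936
Δ⁵: 240, 240
Fifth differences constant at 240.
936 + 240 = 1176;  2352 + 1176 = 3528;  4806 + 3528 = 8334;  8667 + 8334 = 17001;  14357 + 17001 = 31358
1176 + 240 = 1416;  3528 + 1416 = 4944;  8334 + 4944 = 13278;  17001 + 13278 = 30279;  31358 + 30279 = 61637

61637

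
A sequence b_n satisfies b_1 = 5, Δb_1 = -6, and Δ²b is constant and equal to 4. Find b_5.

5

Build the table forward from the leading diagonal:
Second differences: 4, 4, 4, 4, 4
First differences: -6, -2, 2, 6, 10
b: 5, -1, -3, -1, 5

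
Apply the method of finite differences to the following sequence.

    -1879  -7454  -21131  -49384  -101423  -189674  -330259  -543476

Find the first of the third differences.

Δ: -5575, -13677, -28253, -52039, -88251, -140585, -213217
Δ²: -8102, -14576, -23786, -36212, -52334, -72632
Δ³: -6474, -9210, -12426, -16122, -20298
Δ⁴: -2736, -3216, -3696, -4176
Δ⁵: -480, -480, -480

-6474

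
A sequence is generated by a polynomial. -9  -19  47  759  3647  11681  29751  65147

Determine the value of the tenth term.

231957

D1: -10, 66, 712, 2888, 8034, 18070, 35396
D2: 76, 646, 2176, 5146, 10036, 17326
D3: 570, 1530, 2970, 4890, 7290
D4: 960, 1440, 1920, 2400
D5: 480, 480, 480
Fifth differences constant at 480.
2400 + 480 = 2880;  7290 + 2880 = 10170;  17326 + 10170 = 27496;  35396 + 27496 = 62892;  65147 + 62892 = 128039
2880 + 480 = 3360;  10170 + 3360 = 13530;  27496 + 13530 = 41026;  62892 + 41026 = 103918;  128039 + 103918 = 231957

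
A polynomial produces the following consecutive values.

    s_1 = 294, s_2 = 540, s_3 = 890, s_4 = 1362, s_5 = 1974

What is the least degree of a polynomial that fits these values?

3

246, 350, 472, 612
104, 122, 140
18, 18
The third differences are constant, so the polynomial has degree 3.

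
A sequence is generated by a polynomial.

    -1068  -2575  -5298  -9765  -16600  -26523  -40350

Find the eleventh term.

-154378

First differences: -1507  -2723  -4467  -6835  -9923  -13827
Second differences: -1216  -1744  -2368  -3088  -3904
Third differences: -528  -624  -720  -816
Fourth differences: -96  -96  -96
The fourth differences are constant (-96).
-816 − 96 = -912;  -3904 − 912 = -4816;  -13827 − 4816 = -18643;  -40350 − 18643 = -58993
-912 − 96 = -1008;  -4816 − 1008 = -5824;  -18643 − 5824 = -24467;  -58993 − 24467 = -83460
-1008 − 96 = -1104;  -5824 − 1104 = -6928;  -24467 − 6928 = -31395;  -83460 − 31395 = -114855
-1104 − 96 = -1200;  -6928 − 1200 = -8128;  -31395 − 8128 = -39523;  -114855 − 39523 = -154378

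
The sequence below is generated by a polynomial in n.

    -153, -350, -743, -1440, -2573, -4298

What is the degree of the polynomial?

4

Δ: -197, -393, -697, -1133, -1725
Δ²: -196, -304, -436, -592
Δ³: -108, -132, -156
Δ⁴: -24, -24
The fourth differences are constant, so the polynomial has degree 4.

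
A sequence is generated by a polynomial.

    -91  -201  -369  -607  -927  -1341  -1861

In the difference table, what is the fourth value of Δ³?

D1: -110, -168, -238, -320, -414, -520
D2: -58, -70, -82, -94, -106
D3: -12, -12, -12, -12

-12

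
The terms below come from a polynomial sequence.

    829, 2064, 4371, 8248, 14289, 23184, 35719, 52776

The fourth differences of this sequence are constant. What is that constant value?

96

Δ: 1235, 2307, 3877, 6041, 8895, 12535, 17057
Δ²: 1072, 1570, 2164, 2854, 3640, 4522
Δ³: 498, 594, 690, 786, 882
Δ⁴: 96, 96, 96, 96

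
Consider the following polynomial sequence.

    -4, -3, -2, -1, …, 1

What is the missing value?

0

Using the first 4 terms:
1, 1, 1
Constant first difference = 1.
Extend forward: -1 + 1 = 0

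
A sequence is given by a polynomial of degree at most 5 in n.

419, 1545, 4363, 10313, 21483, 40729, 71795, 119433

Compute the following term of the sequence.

189523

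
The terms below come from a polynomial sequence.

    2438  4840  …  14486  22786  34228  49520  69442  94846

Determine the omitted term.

Using the last 6 terms:
First differences: 8300, 11442, 15292, 19922, 25404
Second differences: 3142, 3850, 4630, 5482
Third differences: 708, 780, 852
Fourth differences: 72, 72
Constant fourth difference = 72.
Extend backward: 708 − 72 = 636;  3142 − 636 = 2506;  8300 − 2506 = 5794;  14486 − 5794 = 8692

8692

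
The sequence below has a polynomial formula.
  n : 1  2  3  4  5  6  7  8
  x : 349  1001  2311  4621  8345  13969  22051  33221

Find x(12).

123901

Δ: 652  1310  2310  3724  5624  8082  11170
Δ²: 658  1000  1414  1900  2458  3088
Δ³: 342  414  486  558  630
Δ⁴: 72  72  72  72
Constant fourth difference = 72, so extend:
630 + 72 = 702;  3088 + 702 = 3790;  11170 + 3790 = 14960;  33221 + 14960 = 48181
702 + 72 = 774;  3790 + 774 = 4564;  14960 + 4564 = 19524;  48181 + 19524 = 67705
774 + 72 = 846;  4564 + 846 = 5410;  19524 + 5410 = 24934;  67705 + 24934 = 92639
846 + 72 = 918;  5410 + 918 = 6328;  24934 + 6328 = 31262;  92639 + 31262 = 123901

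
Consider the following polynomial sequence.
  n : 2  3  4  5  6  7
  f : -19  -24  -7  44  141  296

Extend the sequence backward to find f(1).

-5  17  51  97  155
22  34  46  58
12  12  12
The third differences are constant at 12.
Work back: 22 − 12 = 10;  -5 − 10 = -15;  -19 + 15 = -4

-4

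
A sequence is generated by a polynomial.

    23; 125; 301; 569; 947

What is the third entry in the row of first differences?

268

Δ: 102, 176, 268, 378
Δ²: 74, 92, 110
Δ³: 18, 18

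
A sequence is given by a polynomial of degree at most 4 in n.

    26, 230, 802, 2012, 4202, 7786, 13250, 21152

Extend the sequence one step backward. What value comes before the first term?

-8

Δ: 204  572  1210  2190  3584  5464  7902
Δ²: 368  638  980  1394  1880  2438
Δ³: 270  342  414  486  558
Δ⁴: 72  72  72  72
The fourth differences are constant at 72.
Work back: 270 − 72 = 198;  368 − 198 = 170;  204 − 170 = 34;  26 − 34 = -8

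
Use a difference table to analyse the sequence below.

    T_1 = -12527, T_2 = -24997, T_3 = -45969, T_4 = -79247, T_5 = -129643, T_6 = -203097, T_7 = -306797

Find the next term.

-449299

First differences: -12470, -20972, -33278, -50396, -73454, -103700
Second differences: -8502, -12306, -17118, -23058, -30246
Third differences: -3804, -4812, -5940, -7188
Fourth differences: -1008, -1128, -1248
Fifth differences: -120, -120
Fifth differences constant at -120.
-1248 − 120 = -1368;  -7188 − 1368 = -8556;  -30246 − 8556 = -38802;  -103700 − 38802 = -142502;  -306797 − 142502 = -449299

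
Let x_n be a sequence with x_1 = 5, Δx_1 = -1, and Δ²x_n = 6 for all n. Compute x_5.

Build the table forward from the leading diagonal:
D2: 6, 6, 6, 6, 6
D1: -1, 5, 11, 17, 23
x: 5, 4, 9, 20, 37

37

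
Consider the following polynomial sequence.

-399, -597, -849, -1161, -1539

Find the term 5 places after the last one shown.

-4629

D1: -198, -252, -312, -378
D2: -54, -60, -66
D3: -6, -6
Constant third difference = -6, so extend:
-66 − 6 = -72;  -378 − 72 = -450;  -1539 − 450 = -1989
-72 − 6 = -78;  -450 − 78 = -528;  -1989 − 528 = -2517
-78 − 6 = -84;  -528 − 84 = -612;  -2517 − 612 = -3129
-84 − 6 = -90;  -612 − 90 = -702;  -3129 − 702 = -3831
-90 − 6 = -96;  -702 − 96 = -798;  -3831 − 798 = -4629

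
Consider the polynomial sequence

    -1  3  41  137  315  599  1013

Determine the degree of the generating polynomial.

4, 38, 96, 178, 284, 414
34, 58, 82, 106, 130
24, 24, 24, 24
The third differences are constant, so the polynomial has degree 3.

3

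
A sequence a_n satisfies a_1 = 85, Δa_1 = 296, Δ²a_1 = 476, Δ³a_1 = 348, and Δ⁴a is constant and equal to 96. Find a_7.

Build the table forward from the leading diagonal:
Δ⁴: 96, 96, 96, 96, 96, 96, 96
Δ³: 348, 444, 540, 636, 732, 828, 924
Δ²: 476, 824, 1268, 1808, 2444, 3176, 4004
Δ: 296, 772, 1596, 2864, 4672, 7116, 10292
a: 85, 381, 1153, 2749, 5613, 10285, 17401

17401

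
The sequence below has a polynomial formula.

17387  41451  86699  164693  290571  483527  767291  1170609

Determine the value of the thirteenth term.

D1: 24064 , 45248 , 77994 , 125878 , 192956 , 283764 , 403318
D2: 21184 , 32746 , 47884 , 67078 , 90808 , 119554
D3: 11562 , 15138 , 19194 , 23730 , 28746
D4: 3576 , 4056 , 4536 , 5016
D5: 480 , 480 , 480
The fifth differences are constant (480).
5016 + 480 = 5496;  28746 + 5496 = 34242;  119554 + 34242 = 153796;  403318 + 153796 = 557114;  1170609 + 557114 = 1727723
5496 + 480 = 5976;  34242 + 5976 = 40218;  153796 + 40218 = 194014;  557114 + 194014 = 751128;  1727723 + 751128 = 2478851
5976 + 480 = 6456;  40218 + 6456 = 46674;  194014 + 46674 = 240688;  751128 + 240688 = 991816;  2478851 + 991816 = 3470667
6456 + 480 = 6936;  46674 + 6936 = 53610;  240688 + 53610 = 294298;  991816 + 294298 = 1286114;  3470667 + 1286114 = 4756781
6936 + 480 = 7416;  53610 + 7416 = 61026;  294298 + 61026 = 355324;  1286114 + 355324 = 1641438;  4756781 + 1641438 = 6398219

6398219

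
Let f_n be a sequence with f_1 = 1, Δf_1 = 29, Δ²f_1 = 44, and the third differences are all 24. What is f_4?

244

Build the table forward from the leading diagonal:
Third differences: 24, 24, 24, 24
Second differences: 44, 68, 92, 116
First differences: 29, 73, 141, 233
f: 1, 30, 103, 244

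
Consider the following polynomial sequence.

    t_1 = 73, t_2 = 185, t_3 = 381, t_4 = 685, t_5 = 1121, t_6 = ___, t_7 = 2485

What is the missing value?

1713

Using the first 5 terms:
112  196  304  436
84  108  132
24  24
Constant third difference = 24.
Extend forward: 132 + 24 = 156;  436 + 156 = 592;  1121 + 592 = 1713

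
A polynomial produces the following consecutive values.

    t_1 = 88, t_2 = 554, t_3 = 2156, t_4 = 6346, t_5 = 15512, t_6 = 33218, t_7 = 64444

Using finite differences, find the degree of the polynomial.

5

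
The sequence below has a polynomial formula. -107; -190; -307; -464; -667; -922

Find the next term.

-1235

D1: -83, -117, -157, -203, -255
D2: -34, -40, -46, -52
D3: -6, -6, -6
Third differences constant at -6.
-52 − 6 = -58;  -255 − 58 = -313;  -922 − 313 = -1235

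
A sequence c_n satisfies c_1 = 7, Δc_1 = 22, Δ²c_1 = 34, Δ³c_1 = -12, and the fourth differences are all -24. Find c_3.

Build the table forward from the leading diagonal:
Δ⁴: -24, -24, -24
Δ³: -12, -36, -60
Δ²: 34, 22, -14
Δ: 22, 56, 78
c: 7, 29, 85

85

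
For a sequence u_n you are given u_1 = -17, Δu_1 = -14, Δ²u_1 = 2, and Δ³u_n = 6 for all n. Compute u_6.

Build the table forward from the leading diagonal:
Δ³: 6  6  6  6  6  6
Δ²: 2  8  14  20  26  32
Δ: -14  -12  -4  10  30  56
u: -17  -31  -43  -47  -37  -7

-7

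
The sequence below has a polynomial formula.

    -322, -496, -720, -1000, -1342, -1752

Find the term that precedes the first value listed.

Δ: -174  -224  -280  -342  -410
Δ²: -50  -56  -62  -68
Δ³: -6  -6  -6
The third differences are constant at -6.
Work back: -50 + 6 = -44;  -174 + 44 = -130;  -322 + 130 = -192

-192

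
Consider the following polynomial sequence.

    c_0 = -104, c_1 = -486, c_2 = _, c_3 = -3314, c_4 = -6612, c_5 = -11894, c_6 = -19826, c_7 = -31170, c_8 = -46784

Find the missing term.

Using the last 6 terms:
First differences: -3298  -5282  -7932  -11344  -15614
Second differences: -1984  -2650  -3412  -4270
Third differences: -666  -762  -858
Fourth differences: -96  -96
Constant fourth difference = -96.
Extend backward: -666 + 96 = -570;  -1984 + 570 = -1414;  -3298 + 1414 = -1884;  -3314 + 1884 = -1430

-1430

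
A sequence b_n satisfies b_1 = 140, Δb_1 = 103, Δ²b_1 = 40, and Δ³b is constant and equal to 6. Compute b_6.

1115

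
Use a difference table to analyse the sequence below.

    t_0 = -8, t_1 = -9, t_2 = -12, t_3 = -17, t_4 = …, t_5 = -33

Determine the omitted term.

Using the first 4 terms:
Δ: -1, -3, -5
Δ²: -2, -2
Constant second difference = -2.
Extend forward: -5 − 2 = -7;  -17 − 7 = -24

-24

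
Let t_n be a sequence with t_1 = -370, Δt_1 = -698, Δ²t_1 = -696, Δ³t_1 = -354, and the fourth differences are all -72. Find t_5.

Build the table forward from the leading diagonal:
Fourth differences: -72  -72  -72  -72  -72
Third differences: -354  -426  -498  -570  -642
Second differences: -696  -1050  -1476  -1974  -2544
First differences: -698  -1394  -2444  -3920  -5894
t: -370  -1068  -2462  -4906  -8826

-8826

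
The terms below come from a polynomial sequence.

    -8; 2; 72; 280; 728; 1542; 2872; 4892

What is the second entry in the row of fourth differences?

24

D1: 10, 70, 208, 448, 814, 1330, 2020
D2: 60, 138, 240, 366, 516, 690
D3: 78, 102, 126, 150, 174
D4: 24, 24, 24, 24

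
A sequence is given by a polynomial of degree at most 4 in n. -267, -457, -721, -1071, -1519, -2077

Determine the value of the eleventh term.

-6937

-190 , -264 , -350 , -448 , -558
-74 , -86 , -98 , -110
-12 , -12 , -12
Third differences constant at -12.
-110 − 12 = -122;  -558 − 122 = -680;  -2077 − 680 = -2757
-122 − 12 = -134;  -680 − 134 = -814;  -2757 − 814 = -3571
-134 − 12 = -146;  -814 − 146 = -960;  -3571 − 960 = -4531
-146 − 12 = -158;  -960 − 158 = -1118;  -4531 − 1118 = -5649
-158 − 12 = -170;  -1118 − 170 = -1288;  -5649 − 1288 = -6937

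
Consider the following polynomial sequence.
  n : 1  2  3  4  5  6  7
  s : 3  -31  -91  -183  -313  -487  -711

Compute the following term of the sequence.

First differences: -34, -60, -92, -130, -174, -224
Second differences: -26, -32, -38, -44, -50
Third differences: -6, -6, -6, -6
The third differences are constant (-6).
-50 − 6 = -56;  -224 − 56 = -280;  -711 − 280 = -991

-991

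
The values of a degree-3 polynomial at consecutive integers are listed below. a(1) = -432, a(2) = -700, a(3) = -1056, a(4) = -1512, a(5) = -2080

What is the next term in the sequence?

-2772

Δ: -268 , -356 , -456 , -568
Δ²: -88 , -100 , -112
Δ³: -12 , -12
Constant third difference = -12, so extend:
-112 − 12 = -124;  -568 − 124 = -692;  -2080 − 692 = -2772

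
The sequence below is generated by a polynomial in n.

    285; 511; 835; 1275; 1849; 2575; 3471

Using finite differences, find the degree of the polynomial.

226, 324, 440, 574, 726, 896
98, 116, 134, 152, 170
18, 18, 18, 18
The third differences are constant, so the polynomial has degree 3.

3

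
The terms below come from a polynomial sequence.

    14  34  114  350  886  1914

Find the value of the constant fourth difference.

D1: 20, 80, 236, 536, 1028
D2: 60, 156, 300, 492
D3: 96, 144, 192
D4: 48, 48

48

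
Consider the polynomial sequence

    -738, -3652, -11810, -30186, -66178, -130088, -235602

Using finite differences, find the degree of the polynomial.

D1: -2914, -8158, -18376, -35992, -63910, -105514
D2: -5244, -10218, -17616, -27918, -41604
D3: -4974, -7398, -10302, -13686
D4: -2424, -2904, -3384
D5: -480, -480
The fifth differences are constant, so the polynomial has degree 5.

5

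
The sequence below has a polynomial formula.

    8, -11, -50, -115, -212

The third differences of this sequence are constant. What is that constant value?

First differences: -19, -39, -65, -97
Second differences: -20, -26, -32
Third differences: -6, -6

-6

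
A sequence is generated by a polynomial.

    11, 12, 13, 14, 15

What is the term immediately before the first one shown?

1  1  1  1
The first differences are constant at 1.
Work back: 11 − 1 = 10

10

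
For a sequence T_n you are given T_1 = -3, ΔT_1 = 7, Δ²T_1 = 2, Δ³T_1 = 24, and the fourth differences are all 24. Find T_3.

13

Build the table forward from the leading diagonal:
Δ⁴: 24, 24, 24
Δ³: 24, 48, 72
Δ²: 2, 26, 74
Δ: 7, 9, 35
T: -3, 4, 13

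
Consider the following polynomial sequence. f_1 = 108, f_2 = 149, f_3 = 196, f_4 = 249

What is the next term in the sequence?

First differences: 41  47  53
Second differences: 6  6
Constant second difference = 6, so extend:
53 + 6 = 59;  249 + 59 = 308

308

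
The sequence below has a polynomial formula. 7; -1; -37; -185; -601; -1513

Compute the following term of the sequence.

-3221

-8, -36, -148, -416, -912
-28, -112, -268, -496
-84, -156, -228
-72, -72
Fourth differences constant at -72.
-228 − 72 = -300;  -496 − 300 = -796;  -912 − 796 = -1708;  -1513 − 1708 = -3221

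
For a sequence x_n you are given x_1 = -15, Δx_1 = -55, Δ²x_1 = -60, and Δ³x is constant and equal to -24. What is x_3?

Build the table forward from the leading diagonal:
Δ³: -24  -24  -24
Δ²: -60  -84  -108
Δ: -55  -115  -199
x: -15  -70  -185

-185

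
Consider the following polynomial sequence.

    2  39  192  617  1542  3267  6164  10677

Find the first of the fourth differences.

First differences: 37, 153, 425, 925, 1725, 2897, 4513
Second differences: 116, 272, 500, 800, 1172, 1616
Third differences: 156, 228, 300, 372, 444
Fourth differences: 72, 72, 72, 72

72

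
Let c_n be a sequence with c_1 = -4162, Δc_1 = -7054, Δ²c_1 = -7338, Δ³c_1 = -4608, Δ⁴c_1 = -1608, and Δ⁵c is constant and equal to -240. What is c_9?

-650106

Build the table forward from the leading diagonal:
D5: -240  -240  -240  -240  -240  -240  -240  -240  -240
D4: -1608  -1848  -2088  -2328  -2568  -2808  -3048  -3288  -3528
D3: -4608  -6216  -8064  -10152  -12480  -15048  -17856  -20904  -24192
D2: -7338  -11946  -18162  -26226  -36378  -48858  -63906  -81762  -102666
D1: -7054  -14392  -26338  -44500  -70726  -107104  -155962  -219868  -301630
c: -4162  -11216  -25608  -51946  -96446  -167172  -274276  -430238  -650106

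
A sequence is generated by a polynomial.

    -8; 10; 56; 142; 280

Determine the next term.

482

First differences: 18  46  86  138
Second differences: 28  40  52
Third differences: 12  12
Third differences constant at 12.
52 + 12 = 64;  138 + 64 = 202;  280 + 202 = 482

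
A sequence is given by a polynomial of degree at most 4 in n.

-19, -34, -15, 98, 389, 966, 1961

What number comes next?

3530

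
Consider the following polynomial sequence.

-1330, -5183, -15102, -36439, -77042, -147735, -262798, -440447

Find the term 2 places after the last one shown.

-1078927

Δ: -3853, -9919, -21337, -40603, -70693, -115063, -177649
Δ²: -6066, -11418, -19266, -30090, -44370, -62586
Δ³: -5352, -7848, -10824, -14280, -18216
Δ⁴: -2496, -2976, -3456, -3936
Δ⁵: -480, -480, -480
The fifth differences are constant (-480).
-3936 − 480 = -4416;  -18216 − 4416 = -22632;  -62586 − 22632 = -85218;  -177649 − 85218 = -262867;  -440447 − 262867 = -703314
-4416 − 480 = -4896;  -22632 − 4896 = -27528;  -85218 − 27528 = -112746;  -262867 − 112746 = -375613;  -703314 − 375613 = -1078927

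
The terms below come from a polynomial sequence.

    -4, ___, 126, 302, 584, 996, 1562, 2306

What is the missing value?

32

Using the last 6 terms:
First differences: 176, 282, 412, 566, 744
Second differences: 106, 130, 154, 178
Third differences: 24, 24, 24
Constant third difference = 24.
Extend backward: 106 − 24 = 82;  176 − 82 = 94;  126 − 94 = 32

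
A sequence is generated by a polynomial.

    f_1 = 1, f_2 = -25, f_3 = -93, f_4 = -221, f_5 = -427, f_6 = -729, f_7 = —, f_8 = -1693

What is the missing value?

Using the first 6 terms:
D1: -26, -68, -128, -206, -302
D2: -42, -60, -78, -96
D3: -18, -18, -18
Constant third difference = -18.
Extend forward: -96 − 18 = -114;  -302 − 114 = -416;  -729 − 416 = -1145

-1145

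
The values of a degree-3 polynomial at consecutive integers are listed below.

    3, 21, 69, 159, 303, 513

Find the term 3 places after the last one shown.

1659

First differences: 18, 48, 90, 144, 210
Second differences: 30, 42, 54, 66
Third differences: 12, 12, 12
Constant third difference = 12, so extend:
66 + 12 = 78;  210 + 78 = 288;  513 + 288 = 801
78 + 12 = 90;  288 + 90 = 378;  801 + 378 = 1179
90 + 12 = 102;  378 + 102 = 480;  1179 + 480 = 1659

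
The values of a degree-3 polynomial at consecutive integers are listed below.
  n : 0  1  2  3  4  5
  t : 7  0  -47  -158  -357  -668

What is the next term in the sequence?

Δ: -7  -47  -111  -199  -311
Δ²: -40  -64  -88  -112
Δ³: -24  -24  -24
Constant third difference = -24, so extend:
-112 − 24 = -136;  -311 − 136 = -447;  -668 − 447 = -1115

-1115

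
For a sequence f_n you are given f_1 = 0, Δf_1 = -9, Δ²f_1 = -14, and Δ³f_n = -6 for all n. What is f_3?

Build the table forward from the leading diagonal:
Δ³: -6  -6  -6
Δ²: -14  -20  -26
Δ: -9  -23  -43
f: 0  -9  -32

-32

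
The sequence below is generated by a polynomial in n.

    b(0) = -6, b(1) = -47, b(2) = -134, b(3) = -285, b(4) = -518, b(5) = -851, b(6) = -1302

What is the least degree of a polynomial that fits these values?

3

D1: -41, -87, -151, -233, -333, -451
D2: -46, -64, -82, -100, -118
D3: -18, -18, -18, -18
The third differences are constant, so the polynomial has degree 3.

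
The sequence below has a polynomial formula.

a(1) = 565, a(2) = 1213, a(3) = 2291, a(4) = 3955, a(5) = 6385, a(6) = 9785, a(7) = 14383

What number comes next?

20431

648, 1078, 1664, 2430, 3400, 4598
430, 586, 766, 970, 1198
156, 180, 204, 228
24, 24, 24
Constant fourth difference = 24, so extend:
228 + 24 = 252;  1198 + 252 = 1450;  4598 + 1450 = 6048;  14383 + 6048 = 20431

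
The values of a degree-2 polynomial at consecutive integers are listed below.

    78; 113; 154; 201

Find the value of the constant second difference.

First differences: 35, 41, 47
Second differences: 6, 6

6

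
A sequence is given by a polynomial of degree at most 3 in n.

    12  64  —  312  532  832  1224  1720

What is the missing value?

160

Using the last 5 terms:
Δ: 220  300  392  496
Δ²: 80  92  104
Δ³: 12  12
Constant third difference = 12.
Extend backward: 80 − 12 = 68;  220 − 68 = 152;  312 − 152 = 160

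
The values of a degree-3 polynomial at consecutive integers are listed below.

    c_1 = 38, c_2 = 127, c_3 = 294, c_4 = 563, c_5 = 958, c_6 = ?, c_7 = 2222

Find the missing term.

Using the first 5 terms:
89, 167, 269, 395
78, 102, 126
24, 24
Constant third difference = 24.
Extend forward: 126 + 24 = 150;  395 + 150 = 545;  958 + 545 = 1503

1503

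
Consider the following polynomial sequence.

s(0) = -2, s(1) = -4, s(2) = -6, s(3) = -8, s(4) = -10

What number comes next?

-12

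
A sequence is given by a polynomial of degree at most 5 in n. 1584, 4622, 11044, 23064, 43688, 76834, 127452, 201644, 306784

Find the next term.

451638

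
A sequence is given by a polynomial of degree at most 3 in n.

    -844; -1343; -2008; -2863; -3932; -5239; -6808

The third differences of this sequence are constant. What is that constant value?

Δ: -499, -665, -855, -1069, -1307, -1569
Δ²: -166, -190, -214, -238, -262
Δ³: -24, -24, -24, -24

-24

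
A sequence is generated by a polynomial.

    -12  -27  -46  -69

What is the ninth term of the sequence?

-244

First differences: -15  -19  -23
Second differences: -4  -4
Second differences constant at -4.
-23 − 4 = -27;  -69 − 27 = -96
-27 − 4 = -31;  -96 − 31 = -127
-31 − 4 = -35;  -127 − 35 = -162
-35 − 4 = -39;  -162 − 39 = -201
-39 − 4 = -43;  -201 − 43 = -244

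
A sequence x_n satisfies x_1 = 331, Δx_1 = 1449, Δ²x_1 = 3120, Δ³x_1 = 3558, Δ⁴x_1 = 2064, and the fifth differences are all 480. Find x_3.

Build the table forward from the leading diagonal:
D5: 480, 480, 480
D4: 2064, 2544, 3024
D3: 3558, 5622, 8166
D2: 3120, 6678, 12300
D1: 1449, 4569, 11247
x: 331, 1780, 6349

6349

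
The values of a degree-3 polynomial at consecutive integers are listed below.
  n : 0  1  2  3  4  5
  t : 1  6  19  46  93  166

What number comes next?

271

5 , 13 , 27 , 47 , 73
8 , 14 , 20 , 26
6 , 6 , 6
Constant third difference = 6, so extend:
26 + 6 = 32;  73 + 32 = 105;  166 + 105 = 271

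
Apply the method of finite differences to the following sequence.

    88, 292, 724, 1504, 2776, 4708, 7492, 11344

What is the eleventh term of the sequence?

31828

D1: 204, 432, 780, 1272, 1932, 2784, 3852
D2: 228, 348, 492, 660, 852, 1068
D3: 120, 144, 168, 192, 216
D4: 24, 24, 24, 24
Fourth differences constant at 24.
216 + 24 = 240;  1068 + 240 = 1308;  3852 + 1308 = 5160;  11344 + 5160 = 16504
240 + 24 = 264;  1308 + 264 = 1572;  5160 + 1572 = 6732;  16504 + 6732 = 23236
264 + 24 = 288;  1572 + 288 = 1860;  6732 + 1860 = 8592;  23236 + 8592 = 31828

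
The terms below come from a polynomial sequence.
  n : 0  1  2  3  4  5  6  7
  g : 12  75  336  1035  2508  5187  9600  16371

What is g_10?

58512

63, 261, 699, 1473, 2679, 4413, 6771
198, 438, 774, 1206, 1734, 2358
240, 336, 432, 528, 624
96, 96, 96, 96
Fourth differences constant at 96.
624 + 96 = 720;  2358 + 720 = 3078;  6771 + 3078 = 9849;  16371 + 9849 = 26220
720 + 96 = 816;  3078 + 816 = 3894;  9849 + 3894 = 13743;  26220 + 13743 = 39963
816 + 96 = 912;  3894 + 912 = 4806;  13743 + 4806 = 18549;  39963 + 18549 = 58512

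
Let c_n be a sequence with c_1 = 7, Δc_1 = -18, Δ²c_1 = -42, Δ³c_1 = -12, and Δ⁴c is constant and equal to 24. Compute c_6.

-503

Build the table forward from the leading diagonal:
D4: 24  24  24  24  24  24
D3: -12  12  36  60  84  108
D2: -42  -54  -42  -6  54  138
D1: -18  -60  -114  -156  -162  -108
c: 7  -11  -71  -185  -341  -503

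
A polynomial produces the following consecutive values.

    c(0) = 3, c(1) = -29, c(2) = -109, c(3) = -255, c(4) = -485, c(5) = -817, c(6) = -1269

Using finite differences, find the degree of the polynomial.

3

-32, -80, -146, -230, -332, -452
-48, -66, -84, -102, -120
-18, -18, -18, -18
The third differences are constant, so the polynomial has degree 3.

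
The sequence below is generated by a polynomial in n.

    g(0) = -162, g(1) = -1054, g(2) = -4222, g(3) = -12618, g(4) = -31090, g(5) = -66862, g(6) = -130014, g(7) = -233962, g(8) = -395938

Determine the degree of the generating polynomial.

-892, -3168, -8396, -18472, -35772, -63152, -103948, -161976
-2276, -5228, -10076, -17300, -27380, -40796, -58028
-2952, -4848, -7224, -10080, -13416, -17232
-1896, -2376, -2856, -3336, -3816
-480, -480, -480, -480
The fifth differences are constant, so the polynomial has degree 5.

5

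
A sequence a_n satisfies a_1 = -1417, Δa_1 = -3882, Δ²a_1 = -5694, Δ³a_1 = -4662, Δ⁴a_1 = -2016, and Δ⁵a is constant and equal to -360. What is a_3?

Build the table forward from the leading diagonal:
Δ⁵: -360  -360  -360
Δ⁴: -2016  -2376  -2736
Δ³: -4662  -6678  -9054
Δ²: -5694  -10356  -17034
Δ: -3882  -9576  -19932
a: -1417  -5299  -14875

-14875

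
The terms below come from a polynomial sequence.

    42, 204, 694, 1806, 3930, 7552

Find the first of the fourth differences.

96

D1: 162, 490, 1112, 2124, 3622
D2: 328, 622, 1012, 1498
D3: 294, 390, 486
D4: 96, 96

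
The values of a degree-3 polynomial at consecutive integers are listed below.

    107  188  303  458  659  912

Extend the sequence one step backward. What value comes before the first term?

54

First differences: 81, 115, 155, 201, 253
Second differences: 34, 40, 46, 52
Third differences: 6, 6, 6
The third differences are constant at 6.
Work back: 34 − 6 = 28;  81 − 28 = 53;  107 − 53 = 54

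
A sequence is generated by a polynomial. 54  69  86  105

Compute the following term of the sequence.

D1: 15, 17, 19
D2: 2, 2
The second differences are constant (2).
19 + 2 = 21;  105 + 21 = 126

126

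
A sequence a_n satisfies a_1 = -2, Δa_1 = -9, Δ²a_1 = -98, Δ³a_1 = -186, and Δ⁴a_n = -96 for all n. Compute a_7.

-6686

Build the table forward from the leading diagonal:
D4: -96, -96, -96, -96, -96, -96, -96
D3: -186, -282, -378, -474, -570, -666, -762
D2: -98, -284, -566, -944, -1418, -1988, -2654
D1: -9, -107, -391, -957, -1901, -3319, -5307
a: -2, -11, -118, -509, -1466, -3367, -6686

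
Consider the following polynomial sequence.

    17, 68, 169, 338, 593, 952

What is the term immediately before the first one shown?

-2

51, 101, 169, 255, 359
50, 68, 86, 104
18, 18, 18
The third differences are constant at 18.
Work back: 50 − 18 = 32;  51 − 32 = 19;  17 − 19 = -2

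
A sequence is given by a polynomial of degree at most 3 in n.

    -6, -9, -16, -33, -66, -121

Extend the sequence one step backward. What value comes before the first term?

-1

D1: -3  -7  -17  -33  -55
D2: -4  -10  -16  -22
D3: -6  -6  -6
The third differences are constant at -6.
Work back: -4 + 6 = 2;  -3 − 2 = -5;  -6 + 5 = -1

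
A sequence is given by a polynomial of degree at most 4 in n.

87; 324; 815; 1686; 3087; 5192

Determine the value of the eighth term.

12330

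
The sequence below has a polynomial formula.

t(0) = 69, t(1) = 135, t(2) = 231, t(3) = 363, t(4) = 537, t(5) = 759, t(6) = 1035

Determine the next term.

D1: 66 , 96 , 132 , 174 , 222 , 276
D2: 30 , 36 , 42 , 48 , 54
D3: 6 , 6 , 6 , 6
Constant third difference = 6, so extend:
54 + 6 = 60;  276 + 60 = 336;  1035 + 336 = 1371

1371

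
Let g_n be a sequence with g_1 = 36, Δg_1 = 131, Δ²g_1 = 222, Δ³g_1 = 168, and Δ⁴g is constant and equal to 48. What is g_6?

4831

Build the table forward from the leading diagonal:
D4: 48, 48, 48, 48, 48, 48
D3: 168, 216, 264, 312, 360, 408
D2: 222, 390, 606, 870, 1182, 1542
D1: 131, 353, 743, 1349, 2219, 3401
g: 36, 167, 520, 1263, 2612, 4831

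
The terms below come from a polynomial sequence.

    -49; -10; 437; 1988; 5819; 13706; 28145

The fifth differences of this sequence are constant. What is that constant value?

120

D1: 39, 447, 1551, 3831, 7887, 14439
D2: 408, 1104, 2280, 4056, 6552
D3: 696, 1176, 1776, 2496
D4: 480, 600, 720
D5: 120, 120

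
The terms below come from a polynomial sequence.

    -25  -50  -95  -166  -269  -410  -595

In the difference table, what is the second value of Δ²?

D1: -25, -45, -71, -103, -141, -185
D2: -20, -26, -32, -38, -44
D3: -6, -6, -6, -6

-26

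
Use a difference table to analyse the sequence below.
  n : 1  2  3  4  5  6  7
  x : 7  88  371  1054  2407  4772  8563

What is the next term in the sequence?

14266

81, 283, 683, 1353, 2365, 3791
202, 400, 670, 1012, 1426
198, 270, 342, 414
72, 72, 72
The fourth differences are constant (72).
414 + 72 = 486;  1426 + 486 = 1912;  3791 + 1912 = 5703;  8563 + 5703 = 14266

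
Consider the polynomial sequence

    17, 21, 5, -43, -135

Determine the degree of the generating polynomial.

3

First differences: 4, -16, -48, -92
Second differences: -20, -32, -44
Third differences: -12, -12
The third differences are constant, so the polynomial has degree 3.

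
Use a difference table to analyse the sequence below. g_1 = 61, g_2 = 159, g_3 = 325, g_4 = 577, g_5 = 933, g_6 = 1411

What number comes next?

98 , 166 , 252 , 356 , 478
68 , 86 , 104 , 122
18 , 18 , 18
The third differences are constant (18).
122 + 18 = 140;  478 + 140 = 618;  1411 + 618 = 2029

2029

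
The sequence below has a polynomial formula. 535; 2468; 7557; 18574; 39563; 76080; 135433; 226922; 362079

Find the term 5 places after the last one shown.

D1: 1933, 5089, 11017, 20989, 36517, 59353, 91489, 135157
D2: 3156, 5928, 9972, 15528, 22836, 32136, 43668
D3: 2772, 4044, 5556, 7308, 9300, 11532
D4: 1272, 1512, 1752, 1992, 2232
D5: 240, 240, 240, 240
Constant fifth difference = 240, so extend:
2232 + 240 = 2472;  11532 + 2472 = 14004;  43668 + 14004 = 57672;  135157 + 57672 = 192829;  362079 + 192829 = 554908
2472 + 240 = 2712;  14004 + 2712 = 16716;  57672 + 16716 = 74388;  192829 + 74388 = 267217;  554908 + 267217 = 822125
2712 + 240 = 2952;  16716 + 2952 = 19668;  74388 + 19668 = 94056;  267217 + 94056 = 361273;  822125 + 361273 = 1183398
2952 + 240 = 3192;  19668 + 3192 = 22860;  94056 + 22860 = 116916;  361273 + 116916 = 478189;  1183398 + 478189 = 1661587
3192 + 240 = 3432;  22860 + 3432 = 26292;  116916 + 26292 = 143208;  478189 + 143208 = 621397;  1661587 + 621397 = 2282984

2282984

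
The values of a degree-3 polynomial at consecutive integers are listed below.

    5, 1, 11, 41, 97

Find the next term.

185

-4, 10, 30, 56
14, 20, 26
6, 6
Third differences constant at 6.
26 + 6 = 32;  56 + 32 = 88;  97 + 88 = 185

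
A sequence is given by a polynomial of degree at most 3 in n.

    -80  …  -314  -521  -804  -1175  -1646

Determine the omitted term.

-171

Using the last 5 terms:
First differences: -207  -283  -371  -471
Second differences: -76  -88  -100
Third differences: -12  -12
Constant third difference = -12.
Extend backward: -76 + 12 = -64;  -207 + 64 = -143;  -314 + 143 = -171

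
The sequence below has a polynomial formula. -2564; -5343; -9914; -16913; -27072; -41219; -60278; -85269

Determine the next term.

D1: -2779, -4571, -6999, -10159, -14147, -19059, -24991
D2: -1792, -2428, -3160, -3988, -4912, -5932
D3: -636, -732, -828, -924, -1020
D4: -96, -96, -96, -96
Fourth differences constant at -96.
-1020 − 96 = -1116;  -5932 − 1116 = -7048;  -24991 − 7048 = -32039;  -85269 − 32039 = -117308

-117308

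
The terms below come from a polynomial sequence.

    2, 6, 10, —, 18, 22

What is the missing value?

14

Using the first 3 terms:
Δ: 4, 4
Constant first difference = 4.
Extend forward: 10 + 4 = 14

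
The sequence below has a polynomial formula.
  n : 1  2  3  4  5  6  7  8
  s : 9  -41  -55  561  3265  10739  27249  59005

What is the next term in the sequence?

First differences: -50 , -14 , 616 , 2704 , 7474 , 16510 , 31756
Second differences: 36 , 630 , 2088 , 4770 , 9036 , 15246
Third differences: 594 , 1458 , 2682 , 4266 , 6210
Fourth differences: 864 , 1224 , 1584 , 1944
Fifth differences: 360 , 360 , 360
Fifth differences constant at 360.
1944 + 360 = 2304;  6210 + 2304 = 8514;  15246 + 8514 = 23760;  31756 + 23760 = 55516;  59005 + 55516 = 114521

114521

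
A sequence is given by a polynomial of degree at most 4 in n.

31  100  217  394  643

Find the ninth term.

2599

D1: 69, 117, 177, 249
D2: 48, 60, 72
D3: 12, 12
Constant third difference = 12, so extend:
72 + 12 = 84;  249 + 84 = 333;  643 + 333 = 976
84 + 12 = 96;  333 + 96 = 429;  976 + 429 = 1405
96 + 12 = 108;  429 + 108 = 537;  1405 + 537 = 1942
108 + 12 = 120;  537 + 120 = 657;  1942 + 657 = 2599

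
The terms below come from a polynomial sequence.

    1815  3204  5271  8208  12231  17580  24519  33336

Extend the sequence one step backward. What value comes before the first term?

936

Δ: 1389  2067  2937  4023  5349  6939  8817
Δ²: 678  870  1086  1326  1590  1878
Δ³: 192  216  240  264  288
Δ⁴: 24  24  24  24
The fourth differences are constant at 24.
Work back: 192 − 24 = 168;  678 − 168 = 510;  1389 − 510 = 879;  1815 − 879 = 936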